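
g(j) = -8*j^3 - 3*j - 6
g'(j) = -24*j^2 - 3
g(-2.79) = 176.11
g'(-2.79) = -189.82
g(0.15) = -6.48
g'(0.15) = -3.54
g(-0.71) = -1.01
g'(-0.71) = -15.10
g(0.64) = -10.02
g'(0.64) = -12.83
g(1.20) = -23.42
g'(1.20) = -37.56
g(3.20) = -277.74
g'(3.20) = -248.76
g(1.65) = -46.89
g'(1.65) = -68.34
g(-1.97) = 61.07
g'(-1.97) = -96.14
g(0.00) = -6.00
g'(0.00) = -3.00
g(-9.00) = 5853.00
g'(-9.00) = -1947.00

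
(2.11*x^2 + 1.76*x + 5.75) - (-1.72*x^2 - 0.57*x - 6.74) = 3.83*x^2 + 2.33*x + 12.49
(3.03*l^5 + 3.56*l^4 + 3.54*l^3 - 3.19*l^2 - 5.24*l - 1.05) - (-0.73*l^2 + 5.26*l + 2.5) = 3.03*l^5 + 3.56*l^4 + 3.54*l^3 - 2.46*l^2 - 10.5*l - 3.55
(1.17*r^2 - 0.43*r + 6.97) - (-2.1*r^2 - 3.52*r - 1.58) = 3.27*r^2 + 3.09*r + 8.55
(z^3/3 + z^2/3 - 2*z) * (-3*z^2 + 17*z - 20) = -z^5 + 14*z^4/3 + 5*z^3 - 122*z^2/3 + 40*z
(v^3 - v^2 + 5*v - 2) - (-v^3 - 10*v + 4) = 2*v^3 - v^2 + 15*v - 6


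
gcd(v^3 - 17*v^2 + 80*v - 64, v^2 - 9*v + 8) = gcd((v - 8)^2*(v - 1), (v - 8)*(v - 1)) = v^2 - 9*v + 8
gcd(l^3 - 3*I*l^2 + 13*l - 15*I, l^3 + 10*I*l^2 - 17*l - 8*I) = 1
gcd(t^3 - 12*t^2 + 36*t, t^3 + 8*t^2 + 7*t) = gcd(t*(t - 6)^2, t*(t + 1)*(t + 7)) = t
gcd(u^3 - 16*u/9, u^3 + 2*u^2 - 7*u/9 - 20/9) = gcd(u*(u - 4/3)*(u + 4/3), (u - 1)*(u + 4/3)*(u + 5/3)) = u + 4/3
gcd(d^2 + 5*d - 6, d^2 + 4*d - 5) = d - 1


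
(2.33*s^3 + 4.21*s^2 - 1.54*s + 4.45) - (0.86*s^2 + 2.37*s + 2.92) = 2.33*s^3 + 3.35*s^2 - 3.91*s + 1.53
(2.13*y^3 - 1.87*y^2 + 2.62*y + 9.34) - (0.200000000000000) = 2.13*y^3 - 1.87*y^2 + 2.62*y + 9.14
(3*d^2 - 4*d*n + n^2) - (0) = 3*d^2 - 4*d*n + n^2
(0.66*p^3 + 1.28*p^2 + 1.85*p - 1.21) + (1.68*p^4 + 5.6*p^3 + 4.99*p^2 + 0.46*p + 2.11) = 1.68*p^4 + 6.26*p^3 + 6.27*p^2 + 2.31*p + 0.9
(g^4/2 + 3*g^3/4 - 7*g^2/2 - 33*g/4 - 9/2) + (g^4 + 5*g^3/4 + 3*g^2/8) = 3*g^4/2 + 2*g^3 - 25*g^2/8 - 33*g/4 - 9/2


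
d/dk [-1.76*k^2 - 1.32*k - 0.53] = -3.52*k - 1.32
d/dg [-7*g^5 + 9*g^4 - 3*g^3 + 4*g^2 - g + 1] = -35*g^4 + 36*g^3 - 9*g^2 + 8*g - 1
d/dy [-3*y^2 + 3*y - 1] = 3 - 6*y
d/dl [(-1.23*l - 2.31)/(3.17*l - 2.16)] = (31.635015*l - 21.55572)/(3.17*l - 2.16)^3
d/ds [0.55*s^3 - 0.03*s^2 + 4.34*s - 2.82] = 1.65*s^2 - 0.06*s + 4.34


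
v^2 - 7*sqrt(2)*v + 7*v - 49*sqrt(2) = (v + 7)*(v - 7*sqrt(2))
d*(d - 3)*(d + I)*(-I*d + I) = -I*d^4 + d^3 + 4*I*d^3 - 4*d^2 - 3*I*d^2 + 3*d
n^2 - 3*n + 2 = (n - 2)*(n - 1)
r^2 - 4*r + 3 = (r - 3)*(r - 1)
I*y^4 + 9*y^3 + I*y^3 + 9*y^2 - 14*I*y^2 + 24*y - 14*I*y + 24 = (y - 6*I)*(y - 4*I)*(y + I)*(I*y + I)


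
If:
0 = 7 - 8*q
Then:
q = 7/8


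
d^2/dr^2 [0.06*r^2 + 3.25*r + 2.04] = 0.120000000000000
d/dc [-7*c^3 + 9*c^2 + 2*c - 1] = -21*c^2 + 18*c + 2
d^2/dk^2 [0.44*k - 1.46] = 0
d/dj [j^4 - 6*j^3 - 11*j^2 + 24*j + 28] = 4*j^3 - 18*j^2 - 22*j + 24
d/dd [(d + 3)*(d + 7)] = 2*d + 10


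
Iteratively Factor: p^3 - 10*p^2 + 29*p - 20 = (p - 1)*(p^2 - 9*p + 20) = (p - 5)*(p - 1)*(p - 4)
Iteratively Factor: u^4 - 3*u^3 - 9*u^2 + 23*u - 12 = (u - 1)*(u^3 - 2*u^2 - 11*u + 12) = (u - 1)*(u + 3)*(u^2 - 5*u + 4) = (u - 1)^2*(u + 3)*(u - 4)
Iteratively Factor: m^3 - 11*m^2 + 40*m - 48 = (m - 4)*(m^2 - 7*m + 12) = (m - 4)*(m - 3)*(m - 4)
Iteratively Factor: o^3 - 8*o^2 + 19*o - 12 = (o - 3)*(o^2 - 5*o + 4) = (o - 4)*(o - 3)*(o - 1)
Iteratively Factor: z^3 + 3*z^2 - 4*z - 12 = (z + 2)*(z^2 + z - 6) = (z - 2)*(z + 2)*(z + 3)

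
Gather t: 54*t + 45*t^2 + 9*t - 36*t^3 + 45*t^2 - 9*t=-36*t^3 + 90*t^2 + 54*t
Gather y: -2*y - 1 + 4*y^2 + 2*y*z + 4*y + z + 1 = 4*y^2 + y*(2*z + 2) + z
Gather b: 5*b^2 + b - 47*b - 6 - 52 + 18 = 5*b^2 - 46*b - 40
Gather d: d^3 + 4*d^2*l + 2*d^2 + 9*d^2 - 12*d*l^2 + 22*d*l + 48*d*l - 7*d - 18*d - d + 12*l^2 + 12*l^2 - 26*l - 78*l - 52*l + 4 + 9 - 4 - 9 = d^3 + d^2*(4*l + 11) + d*(-12*l^2 + 70*l - 26) + 24*l^2 - 156*l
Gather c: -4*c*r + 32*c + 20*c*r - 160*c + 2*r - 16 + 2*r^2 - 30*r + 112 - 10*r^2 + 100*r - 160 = c*(16*r - 128) - 8*r^2 + 72*r - 64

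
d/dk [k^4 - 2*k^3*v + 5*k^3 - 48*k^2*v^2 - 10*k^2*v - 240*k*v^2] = 4*k^3 - 6*k^2*v + 15*k^2 - 96*k*v^2 - 20*k*v - 240*v^2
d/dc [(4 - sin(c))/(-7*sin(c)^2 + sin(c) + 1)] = (-7*sin(c)^2 + 56*sin(c) - 5)*cos(c)/(-7*sin(c)^2 + sin(c) + 1)^2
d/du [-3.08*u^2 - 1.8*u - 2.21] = -6.16*u - 1.8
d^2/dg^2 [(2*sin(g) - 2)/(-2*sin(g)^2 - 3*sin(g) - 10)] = 2*(4*sin(g)^5 - 22*sin(g)^4 - 146*sin(g)^3 + 65*sin(g)^2 + 286*sin(g) + 38)/(3*sin(g) - cos(2*g) + 11)^3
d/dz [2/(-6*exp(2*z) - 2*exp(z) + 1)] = (24*exp(z) + 4)*exp(z)/(6*exp(2*z) + 2*exp(z) - 1)^2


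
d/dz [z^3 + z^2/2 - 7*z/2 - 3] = 3*z^2 + z - 7/2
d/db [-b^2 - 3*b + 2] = -2*b - 3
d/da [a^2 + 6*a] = 2*a + 6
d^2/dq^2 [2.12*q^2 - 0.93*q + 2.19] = 4.24000000000000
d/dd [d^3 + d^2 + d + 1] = 3*d^2 + 2*d + 1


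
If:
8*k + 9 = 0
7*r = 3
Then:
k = -9/8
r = 3/7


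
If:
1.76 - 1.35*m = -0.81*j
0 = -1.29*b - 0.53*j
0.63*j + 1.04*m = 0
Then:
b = 0.44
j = -1.08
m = 0.65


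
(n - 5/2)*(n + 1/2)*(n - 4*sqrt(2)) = n^3 - 4*sqrt(2)*n^2 - 2*n^2 - 5*n/4 + 8*sqrt(2)*n + 5*sqrt(2)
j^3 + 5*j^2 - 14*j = j*(j - 2)*(j + 7)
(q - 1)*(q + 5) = q^2 + 4*q - 5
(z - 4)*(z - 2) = z^2 - 6*z + 8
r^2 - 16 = (r - 4)*(r + 4)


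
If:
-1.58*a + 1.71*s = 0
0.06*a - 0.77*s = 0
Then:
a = 0.00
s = 0.00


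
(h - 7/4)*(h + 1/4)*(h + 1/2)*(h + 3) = h^4 + 2*h^3 - 67*h^2/16 - 121*h/32 - 21/32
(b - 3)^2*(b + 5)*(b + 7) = b^4 + 6*b^3 - 28*b^2 - 102*b + 315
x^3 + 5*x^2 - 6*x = x*(x - 1)*(x + 6)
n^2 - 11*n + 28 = (n - 7)*(n - 4)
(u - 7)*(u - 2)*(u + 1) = u^3 - 8*u^2 + 5*u + 14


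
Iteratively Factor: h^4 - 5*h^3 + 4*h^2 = (h)*(h^3 - 5*h^2 + 4*h) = h*(h - 1)*(h^2 - 4*h) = h*(h - 4)*(h - 1)*(h)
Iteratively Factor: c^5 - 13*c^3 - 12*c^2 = (c + 3)*(c^4 - 3*c^3 - 4*c^2) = (c - 4)*(c + 3)*(c^3 + c^2) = (c - 4)*(c + 1)*(c + 3)*(c^2) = c*(c - 4)*(c + 1)*(c + 3)*(c)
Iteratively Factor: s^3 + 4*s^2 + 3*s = (s + 1)*(s^2 + 3*s) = (s + 1)*(s + 3)*(s)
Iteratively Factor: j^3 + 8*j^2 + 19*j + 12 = (j + 4)*(j^2 + 4*j + 3) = (j + 1)*(j + 4)*(j + 3)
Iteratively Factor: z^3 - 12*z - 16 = (z + 2)*(z^2 - 2*z - 8) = (z + 2)^2*(z - 4)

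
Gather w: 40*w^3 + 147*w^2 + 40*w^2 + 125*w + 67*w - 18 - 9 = 40*w^3 + 187*w^2 + 192*w - 27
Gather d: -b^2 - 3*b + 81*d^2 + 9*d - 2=-b^2 - 3*b + 81*d^2 + 9*d - 2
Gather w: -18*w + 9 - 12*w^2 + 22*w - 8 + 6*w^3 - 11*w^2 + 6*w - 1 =6*w^3 - 23*w^2 + 10*w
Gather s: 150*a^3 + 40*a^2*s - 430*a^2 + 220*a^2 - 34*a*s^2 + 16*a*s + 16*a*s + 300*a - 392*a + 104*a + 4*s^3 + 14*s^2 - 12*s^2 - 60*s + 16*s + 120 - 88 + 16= 150*a^3 - 210*a^2 + 12*a + 4*s^3 + s^2*(2 - 34*a) + s*(40*a^2 + 32*a - 44) + 48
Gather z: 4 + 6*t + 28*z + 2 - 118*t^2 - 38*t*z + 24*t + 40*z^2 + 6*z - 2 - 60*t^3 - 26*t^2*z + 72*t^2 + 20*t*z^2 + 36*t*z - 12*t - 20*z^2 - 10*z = -60*t^3 - 46*t^2 + 18*t + z^2*(20*t + 20) + z*(-26*t^2 - 2*t + 24) + 4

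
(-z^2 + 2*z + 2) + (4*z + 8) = -z^2 + 6*z + 10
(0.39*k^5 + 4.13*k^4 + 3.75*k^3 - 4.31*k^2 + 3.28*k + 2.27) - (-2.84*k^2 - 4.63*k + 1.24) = 0.39*k^5 + 4.13*k^4 + 3.75*k^3 - 1.47*k^2 + 7.91*k + 1.03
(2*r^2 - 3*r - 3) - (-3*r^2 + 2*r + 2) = 5*r^2 - 5*r - 5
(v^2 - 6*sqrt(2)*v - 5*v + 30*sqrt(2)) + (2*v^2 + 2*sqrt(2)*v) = 3*v^2 - 4*sqrt(2)*v - 5*v + 30*sqrt(2)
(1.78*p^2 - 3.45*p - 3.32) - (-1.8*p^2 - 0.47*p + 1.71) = 3.58*p^2 - 2.98*p - 5.03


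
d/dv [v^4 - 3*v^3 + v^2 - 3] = v*(4*v^2 - 9*v + 2)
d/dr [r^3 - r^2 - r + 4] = 3*r^2 - 2*r - 1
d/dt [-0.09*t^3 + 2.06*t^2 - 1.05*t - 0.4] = -0.27*t^2 + 4.12*t - 1.05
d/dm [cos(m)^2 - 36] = -sin(2*m)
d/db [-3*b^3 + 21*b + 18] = 21 - 9*b^2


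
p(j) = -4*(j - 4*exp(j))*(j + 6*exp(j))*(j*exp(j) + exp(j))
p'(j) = -4*(1 - 4*exp(j))*(j + 6*exp(j))*(j*exp(j) + exp(j)) - 4*(j - 4*exp(j))*(j + 6*exp(j))*(j*exp(j) + 2*exp(j)) - 4*(j - 4*exp(j))*(j*exp(j) + exp(j))*(6*exp(j) + 1) = 4*(-j^3 - 4*j^2*exp(j) - 4*j^2 + 72*j*exp(2*j) - 8*j*exp(j) - 2*j + 96*exp(2*j) - 2*exp(j))*exp(j)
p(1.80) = 57818.87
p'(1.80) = 194957.20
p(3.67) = 26891424.96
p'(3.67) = 86600667.48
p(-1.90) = 1.35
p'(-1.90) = -2.92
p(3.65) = 25213756.76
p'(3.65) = 81223355.38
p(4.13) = 117708102.91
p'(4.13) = 376598964.55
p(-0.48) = 12.30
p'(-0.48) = 60.00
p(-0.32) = 25.71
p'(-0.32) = 112.83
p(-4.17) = 3.38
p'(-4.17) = 0.66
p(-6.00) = 1.78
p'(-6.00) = 0.83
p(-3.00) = 3.44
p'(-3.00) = -0.80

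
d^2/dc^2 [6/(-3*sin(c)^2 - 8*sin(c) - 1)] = 12*(18*sin(c)^4 + 36*sin(c)^3 - sin(c)^2 - 76*sin(c) - 61)/(3*sin(c)^2 + 8*sin(c) + 1)^3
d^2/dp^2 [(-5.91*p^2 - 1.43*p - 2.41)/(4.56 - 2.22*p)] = (298.487592 - 1.4210854715202e-14*p^2)/(10.941048*p^3 - 67.420512*p^2 + 138.485376*p - 94.818816)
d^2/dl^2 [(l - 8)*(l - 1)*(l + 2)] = 6*l - 14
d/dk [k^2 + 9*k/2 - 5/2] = 2*k + 9/2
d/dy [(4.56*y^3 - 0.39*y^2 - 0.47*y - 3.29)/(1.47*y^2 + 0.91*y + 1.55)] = (6.7032*y^4 + 8.2992*y^3 + 21.54*y^2 + 8.4636*y + 2.2654)/(2.1609*y^4 + 2.6754*y^3 + 5.3851*y^2 + 2.821*y + 2.4025)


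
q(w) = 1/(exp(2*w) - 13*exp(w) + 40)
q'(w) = (-2*exp(2*w) + 13*exp(w))/(exp(2*w) - 13*exp(w) + 40)^2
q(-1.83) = 0.03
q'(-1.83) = 0.00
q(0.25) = 0.04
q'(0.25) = 0.02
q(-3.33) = 0.03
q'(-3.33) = 0.00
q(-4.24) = 0.03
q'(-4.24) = 0.00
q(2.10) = 1.90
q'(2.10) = -98.31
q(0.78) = 0.06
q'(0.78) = 0.07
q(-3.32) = 0.03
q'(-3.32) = 0.00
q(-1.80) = 0.03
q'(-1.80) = 0.00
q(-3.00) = 0.03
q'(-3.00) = 0.00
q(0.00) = 0.04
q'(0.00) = 0.01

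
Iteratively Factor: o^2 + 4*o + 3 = (o + 1)*(o + 3)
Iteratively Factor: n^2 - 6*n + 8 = (n - 4)*(n - 2)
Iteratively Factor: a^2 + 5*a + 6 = (a + 2)*(a + 3)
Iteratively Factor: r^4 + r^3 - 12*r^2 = (r)*(r^3 + r^2 - 12*r) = r^2*(r^2 + r - 12) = r^2*(r - 3)*(r + 4)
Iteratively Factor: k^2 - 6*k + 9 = (k - 3)*(k - 3)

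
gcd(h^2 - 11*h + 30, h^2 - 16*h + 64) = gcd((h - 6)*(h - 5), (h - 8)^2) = 1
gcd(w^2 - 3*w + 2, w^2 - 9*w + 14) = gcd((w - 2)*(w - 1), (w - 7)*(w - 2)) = w - 2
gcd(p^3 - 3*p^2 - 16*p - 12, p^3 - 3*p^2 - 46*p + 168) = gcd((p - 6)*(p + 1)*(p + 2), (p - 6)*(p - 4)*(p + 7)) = p - 6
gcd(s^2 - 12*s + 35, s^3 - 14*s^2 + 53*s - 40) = s - 5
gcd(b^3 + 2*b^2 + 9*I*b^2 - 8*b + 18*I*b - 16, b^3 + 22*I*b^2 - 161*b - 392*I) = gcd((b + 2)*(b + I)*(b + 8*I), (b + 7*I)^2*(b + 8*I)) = b + 8*I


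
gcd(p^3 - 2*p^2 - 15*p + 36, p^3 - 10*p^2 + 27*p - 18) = p - 3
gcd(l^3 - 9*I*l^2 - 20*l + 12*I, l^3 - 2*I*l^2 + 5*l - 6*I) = l - I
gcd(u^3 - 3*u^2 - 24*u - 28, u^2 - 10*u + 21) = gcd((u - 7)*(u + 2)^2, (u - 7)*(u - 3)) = u - 7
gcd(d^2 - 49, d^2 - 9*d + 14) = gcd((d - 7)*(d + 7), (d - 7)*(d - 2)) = d - 7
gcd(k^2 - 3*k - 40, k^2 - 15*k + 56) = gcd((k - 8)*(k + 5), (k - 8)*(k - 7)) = k - 8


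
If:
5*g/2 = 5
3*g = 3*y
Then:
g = 2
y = 2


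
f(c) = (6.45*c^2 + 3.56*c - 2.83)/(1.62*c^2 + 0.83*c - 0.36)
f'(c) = (-3.24*c - 0.83)*(6.45*c^2 + 3.56*c - 2.83)/(1.62*c^2 + 0.83*c - 0.36)^2 + (12.9*c + 3.56)/(1.62*c^2 + 0.83*c - 0.36) = (-0.413700000000002*c^2 + 4.5252*c + 1.0673)/(2.6244*c^4 + 2.6892*c^3 - 0.4775*c^2 - 0.5976*c + 0.1296)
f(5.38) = 3.98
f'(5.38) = 0.01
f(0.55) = 1.84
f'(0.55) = 9.97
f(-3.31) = 3.83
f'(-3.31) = -0.09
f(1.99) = 3.87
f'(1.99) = 0.14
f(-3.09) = 3.81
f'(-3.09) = -0.11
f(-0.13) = 7.23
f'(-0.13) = 2.43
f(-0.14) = 7.20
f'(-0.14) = 2.15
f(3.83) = 3.97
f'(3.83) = 0.02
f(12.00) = 3.99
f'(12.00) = -0.00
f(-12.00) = 3.96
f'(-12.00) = -0.00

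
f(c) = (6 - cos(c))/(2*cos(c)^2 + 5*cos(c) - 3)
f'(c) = (6 - cos(c))*(4*sin(c)*cos(c) + 5*sin(c))/(2*cos(c)^2 + 5*cos(c) - 3)^2 + sin(c)/(2*cos(c)^2 + 5*cos(c) - 3) = (24*cos(c) - cos(2*c) + 26)*sin(c)/(5*cos(c) + cos(2*c) - 2)^2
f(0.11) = 1.27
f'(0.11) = 0.34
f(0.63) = 2.21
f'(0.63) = 4.83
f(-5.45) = 4.20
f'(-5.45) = 19.47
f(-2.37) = -1.21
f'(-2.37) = -0.20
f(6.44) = 1.29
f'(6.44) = 0.50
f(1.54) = -2.10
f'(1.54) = 3.43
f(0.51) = 1.78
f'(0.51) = 2.72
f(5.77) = 1.78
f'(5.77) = -2.76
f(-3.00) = -1.17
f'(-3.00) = -0.00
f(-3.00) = -1.17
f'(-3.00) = -0.00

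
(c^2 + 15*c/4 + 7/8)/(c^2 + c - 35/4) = (4*c + 1)/(2*(2*c - 5))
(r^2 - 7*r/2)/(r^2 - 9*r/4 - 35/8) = 4*r/(4*r + 5)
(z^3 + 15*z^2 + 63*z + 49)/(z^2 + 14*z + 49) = z + 1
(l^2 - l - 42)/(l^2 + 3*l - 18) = (l - 7)/(l - 3)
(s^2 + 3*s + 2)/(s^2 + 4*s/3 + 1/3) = 3*(s + 2)/(3*s + 1)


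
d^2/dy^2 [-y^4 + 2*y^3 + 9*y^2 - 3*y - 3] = -12*y^2 + 12*y + 18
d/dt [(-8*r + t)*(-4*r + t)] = -12*r + 2*t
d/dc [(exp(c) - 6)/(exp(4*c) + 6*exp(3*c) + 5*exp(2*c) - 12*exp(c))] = (-3*exp(4*c) + 12*exp(3*c) + 103*exp(2*c) + 60*exp(c) - 72)*exp(-c)/(exp(6*c) + 12*exp(5*c) + 46*exp(4*c) + 36*exp(3*c) - 119*exp(2*c) - 120*exp(c) + 144)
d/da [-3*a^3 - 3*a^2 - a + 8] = -9*a^2 - 6*a - 1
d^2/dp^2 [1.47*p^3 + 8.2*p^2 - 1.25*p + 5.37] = 8.82*p + 16.4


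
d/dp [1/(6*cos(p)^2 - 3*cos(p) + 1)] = 3*(4*cos(p) - 1)*sin(p)/(6*cos(p)^2 - 3*cos(p) + 1)^2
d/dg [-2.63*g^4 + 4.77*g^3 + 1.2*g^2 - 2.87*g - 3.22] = -10.52*g^3 + 14.31*g^2 + 2.4*g - 2.87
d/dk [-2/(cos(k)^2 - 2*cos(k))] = 4*(sin(k)/cos(k)^2 - tan(k))/(cos(k) - 2)^2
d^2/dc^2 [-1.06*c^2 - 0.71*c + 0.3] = -2.12000000000000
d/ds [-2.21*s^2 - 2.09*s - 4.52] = -4.42*s - 2.09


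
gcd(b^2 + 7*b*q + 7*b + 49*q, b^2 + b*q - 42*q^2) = b + 7*q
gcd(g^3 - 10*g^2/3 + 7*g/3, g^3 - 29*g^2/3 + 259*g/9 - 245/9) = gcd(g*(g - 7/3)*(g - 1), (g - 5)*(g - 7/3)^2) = g - 7/3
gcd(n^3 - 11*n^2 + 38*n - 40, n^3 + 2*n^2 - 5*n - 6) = n - 2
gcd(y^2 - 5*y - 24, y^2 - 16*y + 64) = y - 8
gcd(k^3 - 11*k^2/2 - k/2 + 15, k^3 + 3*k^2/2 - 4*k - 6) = k^2 - k/2 - 3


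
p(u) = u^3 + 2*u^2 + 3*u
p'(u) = 3*u^2 + 4*u + 3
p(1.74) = 16.54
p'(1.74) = 19.04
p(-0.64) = -1.36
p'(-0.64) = 1.67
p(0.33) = 1.24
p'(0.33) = 4.65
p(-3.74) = -35.56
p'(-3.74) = 30.00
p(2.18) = 26.41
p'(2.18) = 25.98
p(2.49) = 35.31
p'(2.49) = 31.56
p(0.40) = 1.58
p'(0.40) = 5.08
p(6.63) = 399.24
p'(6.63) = 161.39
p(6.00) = 306.00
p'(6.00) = 135.00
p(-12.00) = -1476.00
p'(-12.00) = 387.00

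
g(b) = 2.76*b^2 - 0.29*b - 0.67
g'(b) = 5.52*b - 0.29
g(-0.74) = 1.06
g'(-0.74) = -4.37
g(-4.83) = 65.12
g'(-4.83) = -26.95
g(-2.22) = 13.58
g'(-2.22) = -12.54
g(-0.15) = -0.56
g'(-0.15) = -1.12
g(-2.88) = 23.06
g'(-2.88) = -16.19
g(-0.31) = -0.31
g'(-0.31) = -2.00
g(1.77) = 7.46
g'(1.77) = 9.48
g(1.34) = 3.90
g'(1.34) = 7.11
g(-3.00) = 25.04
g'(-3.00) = -16.85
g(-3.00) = 25.04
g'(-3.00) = -16.85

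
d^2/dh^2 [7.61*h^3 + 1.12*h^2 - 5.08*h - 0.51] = 45.66*h + 2.24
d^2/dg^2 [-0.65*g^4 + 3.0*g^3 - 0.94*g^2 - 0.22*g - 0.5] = -7.8*g^2 + 18.0*g - 1.88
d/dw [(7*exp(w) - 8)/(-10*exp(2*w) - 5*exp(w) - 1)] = (70*exp(2*w) - 160*exp(w) - 47)*exp(w)/(100*exp(4*w) + 100*exp(3*w) + 45*exp(2*w) + 10*exp(w) + 1)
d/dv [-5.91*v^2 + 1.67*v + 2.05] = 1.67 - 11.82*v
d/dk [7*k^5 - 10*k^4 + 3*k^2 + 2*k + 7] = 35*k^4 - 40*k^3 + 6*k + 2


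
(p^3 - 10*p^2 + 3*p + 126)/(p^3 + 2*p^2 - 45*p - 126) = (p - 6)/(p + 6)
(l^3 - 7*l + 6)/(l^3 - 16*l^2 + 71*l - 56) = (l^2 + l - 6)/(l^2 - 15*l + 56)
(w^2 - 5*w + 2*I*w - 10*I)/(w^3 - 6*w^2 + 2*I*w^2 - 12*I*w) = (w - 5)/(w*(w - 6))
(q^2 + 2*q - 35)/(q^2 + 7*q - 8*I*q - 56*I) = (q - 5)/(q - 8*I)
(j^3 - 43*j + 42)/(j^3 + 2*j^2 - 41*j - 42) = (j - 1)/(j + 1)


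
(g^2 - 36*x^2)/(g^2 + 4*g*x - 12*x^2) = (-g + 6*x)/(-g + 2*x)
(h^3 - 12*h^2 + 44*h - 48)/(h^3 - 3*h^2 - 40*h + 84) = (h^2 - 10*h + 24)/(h^2 - h - 42)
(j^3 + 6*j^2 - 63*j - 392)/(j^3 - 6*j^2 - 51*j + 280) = (j + 7)/(j - 5)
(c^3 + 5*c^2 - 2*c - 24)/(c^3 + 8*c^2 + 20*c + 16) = (c^2 + c - 6)/(c^2 + 4*c + 4)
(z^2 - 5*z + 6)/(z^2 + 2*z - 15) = (z - 2)/(z + 5)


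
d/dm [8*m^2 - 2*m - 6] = 16*m - 2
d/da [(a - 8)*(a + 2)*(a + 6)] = 3*a^2 - 52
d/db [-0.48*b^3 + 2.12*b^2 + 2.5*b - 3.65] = -1.44*b^2 + 4.24*b + 2.5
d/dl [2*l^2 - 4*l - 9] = 4*l - 4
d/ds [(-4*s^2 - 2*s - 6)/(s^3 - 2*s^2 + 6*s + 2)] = 2*(2*s^4 + 2*s^3 - 5*s^2 - 20*s + 16)/(s^6 - 4*s^5 + 16*s^4 - 20*s^3 + 28*s^2 + 24*s + 4)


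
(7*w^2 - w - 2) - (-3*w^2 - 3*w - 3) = 10*w^2 + 2*w + 1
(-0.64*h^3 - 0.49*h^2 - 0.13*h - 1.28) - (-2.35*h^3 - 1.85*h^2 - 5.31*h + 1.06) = 1.71*h^3 + 1.36*h^2 + 5.18*h - 2.34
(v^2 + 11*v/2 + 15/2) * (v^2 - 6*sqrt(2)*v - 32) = v^4 - 6*sqrt(2)*v^3 + 11*v^3/2 - 33*sqrt(2)*v^2 - 49*v^2/2 - 176*v - 45*sqrt(2)*v - 240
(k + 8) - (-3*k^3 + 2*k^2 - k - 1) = 3*k^3 - 2*k^2 + 2*k + 9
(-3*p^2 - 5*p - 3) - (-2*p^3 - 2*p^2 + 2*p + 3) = 2*p^3 - p^2 - 7*p - 6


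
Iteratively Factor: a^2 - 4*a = (a - 4)*(a)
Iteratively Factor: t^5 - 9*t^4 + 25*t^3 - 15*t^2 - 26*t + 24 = (t - 3)*(t^4 - 6*t^3 + 7*t^2 + 6*t - 8) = (t - 3)*(t - 2)*(t^3 - 4*t^2 - t + 4) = (t - 3)*(t - 2)*(t - 1)*(t^2 - 3*t - 4) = (t - 4)*(t - 3)*(t - 2)*(t - 1)*(t + 1)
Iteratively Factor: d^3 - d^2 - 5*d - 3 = (d + 1)*(d^2 - 2*d - 3) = (d + 1)^2*(d - 3)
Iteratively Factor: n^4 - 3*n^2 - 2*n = (n)*(n^3 - 3*n - 2) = n*(n + 1)*(n^2 - n - 2) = n*(n - 2)*(n + 1)*(n + 1)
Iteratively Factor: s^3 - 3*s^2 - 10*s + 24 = (s - 4)*(s^2 + s - 6) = (s - 4)*(s + 3)*(s - 2)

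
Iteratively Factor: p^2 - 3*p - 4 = (p - 4)*(p + 1)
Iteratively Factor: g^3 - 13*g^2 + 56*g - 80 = (g - 4)*(g^2 - 9*g + 20) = (g - 4)^2*(g - 5)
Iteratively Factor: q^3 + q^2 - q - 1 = (q - 1)*(q^2 + 2*q + 1) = (q - 1)*(q + 1)*(q + 1)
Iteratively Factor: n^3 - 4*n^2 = (n)*(n^2 - 4*n) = n^2*(n - 4)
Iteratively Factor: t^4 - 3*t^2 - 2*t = (t + 1)*(t^3 - t^2 - 2*t) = (t + 1)^2*(t^2 - 2*t) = t*(t + 1)^2*(t - 2)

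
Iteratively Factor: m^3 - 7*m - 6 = (m + 1)*(m^2 - m - 6) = (m + 1)*(m + 2)*(m - 3)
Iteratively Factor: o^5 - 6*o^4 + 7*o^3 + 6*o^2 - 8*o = (o - 2)*(o^4 - 4*o^3 - o^2 + 4*o) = (o - 4)*(o - 2)*(o^3 - o) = (o - 4)*(o - 2)*(o - 1)*(o^2 + o) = o*(o - 4)*(o - 2)*(o - 1)*(o + 1)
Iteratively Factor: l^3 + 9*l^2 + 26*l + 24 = (l + 2)*(l^2 + 7*l + 12) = (l + 2)*(l + 4)*(l + 3)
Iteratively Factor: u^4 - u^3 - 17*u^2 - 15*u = (u + 3)*(u^3 - 4*u^2 - 5*u) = (u - 5)*(u + 3)*(u^2 + u) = (u - 5)*(u + 1)*(u + 3)*(u)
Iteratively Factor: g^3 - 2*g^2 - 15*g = (g - 5)*(g^2 + 3*g) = (g - 5)*(g + 3)*(g)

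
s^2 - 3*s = s*(s - 3)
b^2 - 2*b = b*(b - 2)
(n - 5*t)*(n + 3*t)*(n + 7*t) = n^3 + 5*n^2*t - 29*n*t^2 - 105*t^3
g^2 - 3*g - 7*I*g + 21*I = (g - 3)*(g - 7*I)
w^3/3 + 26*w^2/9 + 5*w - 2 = (w/3 + 1)*(w - 1/3)*(w + 6)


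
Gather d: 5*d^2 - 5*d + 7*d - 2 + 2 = 5*d^2 + 2*d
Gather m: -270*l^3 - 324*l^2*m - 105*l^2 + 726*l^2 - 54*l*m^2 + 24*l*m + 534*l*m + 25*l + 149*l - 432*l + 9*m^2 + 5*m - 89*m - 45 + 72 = -270*l^3 + 621*l^2 - 258*l + m^2*(9 - 54*l) + m*(-324*l^2 + 558*l - 84) + 27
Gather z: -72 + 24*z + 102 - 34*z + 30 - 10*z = 60 - 20*z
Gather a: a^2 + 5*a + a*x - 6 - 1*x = a^2 + a*(x + 5) - x - 6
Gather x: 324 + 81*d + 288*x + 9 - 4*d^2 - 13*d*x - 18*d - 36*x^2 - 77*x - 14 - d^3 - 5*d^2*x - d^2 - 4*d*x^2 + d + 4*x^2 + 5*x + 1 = -d^3 - 5*d^2 + 64*d + x^2*(-4*d - 32) + x*(-5*d^2 - 13*d + 216) + 320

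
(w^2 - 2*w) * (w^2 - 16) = w^4 - 2*w^3 - 16*w^2 + 32*w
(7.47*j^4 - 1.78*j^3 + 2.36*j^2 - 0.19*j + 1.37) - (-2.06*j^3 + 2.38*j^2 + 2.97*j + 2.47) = 7.47*j^4 + 0.28*j^3 - 0.02*j^2 - 3.16*j - 1.1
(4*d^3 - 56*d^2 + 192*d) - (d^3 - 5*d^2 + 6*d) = 3*d^3 - 51*d^2 + 186*d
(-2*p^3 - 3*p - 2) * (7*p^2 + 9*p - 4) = -14*p^5 - 18*p^4 - 13*p^3 - 41*p^2 - 6*p + 8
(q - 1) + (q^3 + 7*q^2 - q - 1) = q^3 + 7*q^2 - 2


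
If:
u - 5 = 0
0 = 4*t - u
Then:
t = 5/4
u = 5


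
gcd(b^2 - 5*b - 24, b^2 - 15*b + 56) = b - 8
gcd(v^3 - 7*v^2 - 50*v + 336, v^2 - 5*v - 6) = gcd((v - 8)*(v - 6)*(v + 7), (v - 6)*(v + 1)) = v - 6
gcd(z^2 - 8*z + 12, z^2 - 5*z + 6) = z - 2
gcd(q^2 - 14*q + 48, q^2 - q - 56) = q - 8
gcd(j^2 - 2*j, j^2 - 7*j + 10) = j - 2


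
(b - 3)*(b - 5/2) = b^2 - 11*b/2 + 15/2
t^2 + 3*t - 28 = (t - 4)*(t + 7)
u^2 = u^2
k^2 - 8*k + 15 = (k - 5)*(k - 3)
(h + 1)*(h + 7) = h^2 + 8*h + 7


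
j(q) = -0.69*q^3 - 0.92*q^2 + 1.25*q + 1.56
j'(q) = -2.07*q^2 - 1.84*q + 1.25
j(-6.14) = 118.92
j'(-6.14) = -65.49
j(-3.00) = 8.16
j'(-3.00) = -11.86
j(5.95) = -168.92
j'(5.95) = -82.98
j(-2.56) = 3.91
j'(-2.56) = -7.61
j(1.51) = -1.03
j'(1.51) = -6.25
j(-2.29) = 2.16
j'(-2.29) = -5.39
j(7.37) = -315.42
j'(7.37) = -124.75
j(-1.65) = 0.09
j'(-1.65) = -1.35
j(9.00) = -564.72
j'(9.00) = -182.98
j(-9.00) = 418.80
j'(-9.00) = -149.86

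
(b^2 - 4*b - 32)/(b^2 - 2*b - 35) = (-b^2 + 4*b + 32)/(-b^2 + 2*b + 35)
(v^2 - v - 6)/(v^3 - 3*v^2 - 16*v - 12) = (v - 3)/(v^2 - 5*v - 6)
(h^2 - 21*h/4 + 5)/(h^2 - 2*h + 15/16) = 4*(h - 4)/(4*h - 3)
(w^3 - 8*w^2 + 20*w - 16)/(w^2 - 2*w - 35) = (-w^3 + 8*w^2 - 20*w + 16)/(-w^2 + 2*w + 35)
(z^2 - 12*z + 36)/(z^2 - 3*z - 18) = (z - 6)/(z + 3)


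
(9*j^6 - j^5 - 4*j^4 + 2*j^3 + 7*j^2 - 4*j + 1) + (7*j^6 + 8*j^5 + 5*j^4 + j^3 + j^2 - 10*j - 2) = 16*j^6 + 7*j^5 + j^4 + 3*j^3 + 8*j^2 - 14*j - 1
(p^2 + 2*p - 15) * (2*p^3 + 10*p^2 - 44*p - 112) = 2*p^5 + 14*p^4 - 54*p^3 - 350*p^2 + 436*p + 1680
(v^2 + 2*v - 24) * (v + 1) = v^3 + 3*v^2 - 22*v - 24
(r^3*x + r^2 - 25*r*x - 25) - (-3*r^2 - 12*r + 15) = r^3*x + 4*r^2 - 25*r*x + 12*r - 40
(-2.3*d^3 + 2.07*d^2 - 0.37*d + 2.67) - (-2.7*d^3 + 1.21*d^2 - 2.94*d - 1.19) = 0.4*d^3 + 0.86*d^2 + 2.57*d + 3.86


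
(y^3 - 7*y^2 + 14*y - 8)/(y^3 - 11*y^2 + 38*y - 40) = (y - 1)/(y - 5)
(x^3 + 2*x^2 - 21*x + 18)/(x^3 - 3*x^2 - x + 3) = (x + 6)/(x + 1)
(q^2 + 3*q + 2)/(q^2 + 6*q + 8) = (q + 1)/(q + 4)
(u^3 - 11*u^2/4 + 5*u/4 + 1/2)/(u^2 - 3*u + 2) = u + 1/4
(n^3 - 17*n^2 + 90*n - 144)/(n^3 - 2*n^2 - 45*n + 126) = (n - 8)/(n + 7)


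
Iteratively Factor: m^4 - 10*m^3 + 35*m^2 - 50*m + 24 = (m - 2)*(m^3 - 8*m^2 + 19*m - 12) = (m - 4)*(m - 2)*(m^2 - 4*m + 3) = (m - 4)*(m - 2)*(m - 1)*(m - 3)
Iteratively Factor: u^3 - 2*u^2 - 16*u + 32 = (u - 4)*(u^2 + 2*u - 8) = (u - 4)*(u - 2)*(u + 4)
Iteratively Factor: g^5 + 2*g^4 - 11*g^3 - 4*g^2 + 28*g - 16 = (g - 1)*(g^4 + 3*g^3 - 8*g^2 - 12*g + 16) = (g - 1)^2*(g^3 + 4*g^2 - 4*g - 16) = (g - 1)^2*(g + 4)*(g^2 - 4) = (g - 1)^2*(g + 2)*(g + 4)*(g - 2)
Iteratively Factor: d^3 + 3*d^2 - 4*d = (d + 4)*(d^2 - d) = d*(d + 4)*(d - 1)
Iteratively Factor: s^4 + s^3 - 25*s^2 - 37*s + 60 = (s - 1)*(s^3 + 2*s^2 - 23*s - 60) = (s - 1)*(s + 4)*(s^2 - 2*s - 15) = (s - 1)*(s + 3)*(s + 4)*(s - 5)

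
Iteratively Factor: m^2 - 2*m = (m)*(m - 2)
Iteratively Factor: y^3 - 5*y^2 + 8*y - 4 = (y - 2)*(y^2 - 3*y + 2) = (y - 2)^2*(y - 1)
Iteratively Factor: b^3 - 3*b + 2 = (b - 1)*(b^2 + b - 2) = (b - 1)*(b + 2)*(b - 1)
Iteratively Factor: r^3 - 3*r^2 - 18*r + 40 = (r - 2)*(r^2 - r - 20) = (r - 2)*(r + 4)*(r - 5)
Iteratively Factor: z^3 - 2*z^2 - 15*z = (z - 5)*(z^2 + 3*z) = z*(z - 5)*(z + 3)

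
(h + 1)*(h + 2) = h^2 + 3*h + 2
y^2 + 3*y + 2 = (y + 1)*(y + 2)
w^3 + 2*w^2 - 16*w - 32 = (w - 4)*(w + 2)*(w + 4)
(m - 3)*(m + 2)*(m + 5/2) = m^3 + 3*m^2/2 - 17*m/2 - 15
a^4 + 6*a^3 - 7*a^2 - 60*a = a*(a - 3)*(a + 4)*(a + 5)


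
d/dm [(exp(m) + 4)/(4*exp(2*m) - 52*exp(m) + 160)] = (-(exp(m) + 4)*(2*exp(m) - 13) + exp(2*m) - 13*exp(m) + 40)*exp(m)/(4*(exp(2*m) - 13*exp(m) + 40)^2)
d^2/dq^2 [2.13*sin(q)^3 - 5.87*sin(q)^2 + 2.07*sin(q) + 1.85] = -3.6675*sin(q) + 4.7925*sin(3*q) - 11.74*cos(2*q)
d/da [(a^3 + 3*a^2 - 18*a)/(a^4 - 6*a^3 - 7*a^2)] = (-a^4 - 6*a^3 + 65*a^2 - 216*a - 126)/(a^2*(a^4 - 12*a^3 + 22*a^2 + 84*a + 49))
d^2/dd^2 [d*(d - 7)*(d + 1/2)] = 6*d - 13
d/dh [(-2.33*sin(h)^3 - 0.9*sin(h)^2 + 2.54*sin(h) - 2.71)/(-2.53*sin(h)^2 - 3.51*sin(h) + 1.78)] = (5.8949*sin(h)^4 + 16.3566*sin(h)^3 - 2.857*sin(h)^2 - 16.9166*sin(h) - 4.9909)*cos(h)/(6.4009*sin(h)^4 + 17.7606*sin(h)^3 + 3.3133*sin(h)^2 - 12.4956*sin(h) + 3.1684)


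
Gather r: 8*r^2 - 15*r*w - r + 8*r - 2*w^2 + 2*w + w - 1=8*r^2 + r*(7 - 15*w) - 2*w^2 + 3*w - 1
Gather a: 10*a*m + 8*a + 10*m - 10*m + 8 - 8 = a*(10*m + 8)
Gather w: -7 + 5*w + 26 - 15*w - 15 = 4 - 10*w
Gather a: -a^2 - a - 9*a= -a^2 - 10*a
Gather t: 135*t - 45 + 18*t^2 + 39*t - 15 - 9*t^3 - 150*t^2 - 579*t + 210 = -9*t^3 - 132*t^2 - 405*t + 150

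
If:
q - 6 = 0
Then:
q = 6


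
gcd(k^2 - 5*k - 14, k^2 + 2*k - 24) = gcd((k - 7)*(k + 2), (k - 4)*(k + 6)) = 1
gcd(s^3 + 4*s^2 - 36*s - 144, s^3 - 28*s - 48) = s^2 - 2*s - 24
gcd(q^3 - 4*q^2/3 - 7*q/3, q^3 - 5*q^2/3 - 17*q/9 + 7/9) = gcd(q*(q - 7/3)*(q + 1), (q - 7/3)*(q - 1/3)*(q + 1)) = q^2 - 4*q/3 - 7/3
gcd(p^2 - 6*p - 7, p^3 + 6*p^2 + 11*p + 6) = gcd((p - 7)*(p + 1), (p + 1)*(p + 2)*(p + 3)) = p + 1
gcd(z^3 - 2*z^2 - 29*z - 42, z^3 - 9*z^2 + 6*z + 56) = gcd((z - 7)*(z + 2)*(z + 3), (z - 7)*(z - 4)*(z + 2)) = z^2 - 5*z - 14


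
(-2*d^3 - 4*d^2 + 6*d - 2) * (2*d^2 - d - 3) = -4*d^5 - 6*d^4 + 22*d^3 + 2*d^2 - 16*d + 6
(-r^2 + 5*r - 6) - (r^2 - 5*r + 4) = -2*r^2 + 10*r - 10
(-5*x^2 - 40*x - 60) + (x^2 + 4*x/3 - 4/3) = -4*x^2 - 116*x/3 - 184/3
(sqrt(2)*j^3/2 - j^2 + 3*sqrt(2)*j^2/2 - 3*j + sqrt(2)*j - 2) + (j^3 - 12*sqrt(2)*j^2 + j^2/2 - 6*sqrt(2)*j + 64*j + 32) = sqrt(2)*j^3/2 + j^3 - 21*sqrt(2)*j^2/2 - j^2/2 - 5*sqrt(2)*j + 61*j + 30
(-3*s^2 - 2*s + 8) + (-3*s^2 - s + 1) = -6*s^2 - 3*s + 9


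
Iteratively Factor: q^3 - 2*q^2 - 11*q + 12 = (q - 1)*(q^2 - q - 12) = (q - 4)*(q - 1)*(q + 3)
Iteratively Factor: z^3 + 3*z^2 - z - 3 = (z + 1)*(z^2 + 2*z - 3) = (z + 1)*(z + 3)*(z - 1)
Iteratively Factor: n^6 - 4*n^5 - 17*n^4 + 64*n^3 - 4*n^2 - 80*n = (n - 5)*(n^5 + n^4 - 12*n^3 + 4*n^2 + 16*n) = (n - 5)*(n - 2)*(n^4 + 3*n^3 - 6*n^2 - 8*n) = n*(n - 5)*(n - 2)*(n^3 + 3*n^2 - 6*n - 8) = n*(n - 5)*(n - 2)^2*(n^2 + 5*n + 4) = n*(n - 5)*(n - 2)^2*(n + 4)*(n + 1)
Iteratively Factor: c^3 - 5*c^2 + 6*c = (c)*(c^2 - 5*c + 6) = c*(c - 3)*(c - 2)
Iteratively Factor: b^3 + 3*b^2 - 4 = (b + 2)*(b^2 + b - 2) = (b + 2)^2*(b - 1)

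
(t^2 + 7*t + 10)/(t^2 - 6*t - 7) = (t^2 + 7*t + 10)/(t^2 - 6*t - 7)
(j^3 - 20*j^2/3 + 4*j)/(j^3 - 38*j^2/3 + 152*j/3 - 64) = j*(3*j - 2)/(3*j^2 - 20*j + 32)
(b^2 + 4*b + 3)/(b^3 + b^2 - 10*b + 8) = (b^2 + 4*b + 3)/(b^3 + b^2 - 10*b + 8)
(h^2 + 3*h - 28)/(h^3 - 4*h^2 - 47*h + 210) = (h - 4)/(h^2 - 11*h + 30)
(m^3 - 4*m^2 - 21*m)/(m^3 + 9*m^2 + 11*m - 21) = m*(m - 7)/(m^2 + 6*m - 7)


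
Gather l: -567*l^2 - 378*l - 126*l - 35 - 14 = -567*l^2 - 504*l - 49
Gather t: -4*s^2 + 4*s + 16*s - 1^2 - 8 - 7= -4*s^2 + 20*s - 16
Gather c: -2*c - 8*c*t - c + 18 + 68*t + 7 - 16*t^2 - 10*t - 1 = c*(-8*t - 3) - 16*t^2 + 58*t + 24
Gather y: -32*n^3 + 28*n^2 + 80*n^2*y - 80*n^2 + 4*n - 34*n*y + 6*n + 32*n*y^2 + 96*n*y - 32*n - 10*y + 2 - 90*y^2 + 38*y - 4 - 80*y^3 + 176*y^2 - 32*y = -32*n^3 - 52*n^2 - 22*n - 80*y^3 + y^2*(32*n + 86) + y*(80*n^2 + 62*n - 4) - 2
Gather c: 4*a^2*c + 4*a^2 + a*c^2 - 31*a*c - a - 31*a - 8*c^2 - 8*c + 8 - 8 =4*a^2 - 32*a + c^2*(a - 8) + c*(4*a^2 - 31*a - 8)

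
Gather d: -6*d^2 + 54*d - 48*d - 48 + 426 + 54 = -6*d^2 + 6*d + 432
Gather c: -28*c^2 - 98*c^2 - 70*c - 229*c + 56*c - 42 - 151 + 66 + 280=-126*c^2 - 243*c + 153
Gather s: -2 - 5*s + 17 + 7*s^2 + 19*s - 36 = 7*s^2 + 14*s - 21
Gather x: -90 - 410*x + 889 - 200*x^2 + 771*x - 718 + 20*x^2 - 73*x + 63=-180*x^2 + 288*x + 144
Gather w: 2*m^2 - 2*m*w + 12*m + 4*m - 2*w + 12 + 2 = 2*m^2 + 16*m + w*(-2*m - 2) + 14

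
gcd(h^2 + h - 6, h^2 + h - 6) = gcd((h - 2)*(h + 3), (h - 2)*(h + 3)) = h^2 + h - 6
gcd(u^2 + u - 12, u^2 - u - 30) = 1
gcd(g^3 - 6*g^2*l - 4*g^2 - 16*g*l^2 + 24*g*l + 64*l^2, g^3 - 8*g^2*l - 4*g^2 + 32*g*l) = g^2 - 8*g*l - 4*g + 32*l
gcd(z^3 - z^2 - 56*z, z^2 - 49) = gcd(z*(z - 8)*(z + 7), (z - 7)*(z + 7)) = z + 7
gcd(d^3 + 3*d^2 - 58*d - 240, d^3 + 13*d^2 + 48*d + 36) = d + 6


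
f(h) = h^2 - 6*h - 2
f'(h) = 2*h - 6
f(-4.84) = 50.47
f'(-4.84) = -15.68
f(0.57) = -5.10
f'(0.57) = -4.86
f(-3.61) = 32.69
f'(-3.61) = -13.22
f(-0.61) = 2.03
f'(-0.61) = -7.22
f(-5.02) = 53.32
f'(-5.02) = -16.04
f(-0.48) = 1.11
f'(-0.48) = -6.96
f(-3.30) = 28.69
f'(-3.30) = -12.60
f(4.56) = -8.57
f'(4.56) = 3.12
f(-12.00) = 214.00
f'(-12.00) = -30.00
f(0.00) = -2.00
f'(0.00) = -6.00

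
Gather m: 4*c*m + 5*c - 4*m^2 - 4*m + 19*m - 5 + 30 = 5*c - 4*m^2 + m*(4*c + 15) + 25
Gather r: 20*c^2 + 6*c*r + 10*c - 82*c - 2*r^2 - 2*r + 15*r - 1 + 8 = 20*c^2 - 72*c - 2*r^2 + r*(6*c + 13) + 7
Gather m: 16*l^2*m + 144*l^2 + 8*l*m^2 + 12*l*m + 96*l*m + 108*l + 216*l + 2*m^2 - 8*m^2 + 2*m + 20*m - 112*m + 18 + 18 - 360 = 144*l^2 + 324*l + m^2*(8*l - 6) + m*(16*l^2 + 108*l - 90) - 324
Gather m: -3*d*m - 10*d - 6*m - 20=-10*d + m*(-3*d - 6) - 20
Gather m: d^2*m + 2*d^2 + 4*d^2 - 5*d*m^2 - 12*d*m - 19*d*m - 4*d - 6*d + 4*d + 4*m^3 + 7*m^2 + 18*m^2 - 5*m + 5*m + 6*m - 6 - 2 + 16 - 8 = 6*d^2 - 6*d + 4*m^3 + m^2*(25 - 5*d) + m*(d^2 - 31*d + 6)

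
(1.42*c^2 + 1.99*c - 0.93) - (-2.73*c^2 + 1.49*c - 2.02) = 4.15*c^2 + 0.5*c + 1.09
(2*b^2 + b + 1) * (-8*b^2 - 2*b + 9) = -16*b^4 - 12*b^3 + 8*b^2 + 7*b + 9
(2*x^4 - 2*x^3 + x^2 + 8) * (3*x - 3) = 6*x^5 - 12*x^4 + 9*x^3 - 3*x^2 + 24*x - 24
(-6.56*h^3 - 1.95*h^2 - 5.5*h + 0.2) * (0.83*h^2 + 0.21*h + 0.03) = -5.4448*h^5 - 2.9961*h^4 - 5.1713*h^3 - 1.0475*h^2 - 0.123*h + 0.006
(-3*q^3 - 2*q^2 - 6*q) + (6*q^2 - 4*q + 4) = -3*q^3 + 4*q^2 - 10*q + 4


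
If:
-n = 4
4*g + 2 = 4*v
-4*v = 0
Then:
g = -1/2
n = -4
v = 0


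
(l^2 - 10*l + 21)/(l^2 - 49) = (l - 3)/(l + 7)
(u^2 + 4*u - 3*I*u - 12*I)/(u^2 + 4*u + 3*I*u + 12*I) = (u - 3*I)/(u + 3*I)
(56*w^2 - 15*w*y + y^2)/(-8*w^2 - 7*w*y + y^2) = (-7*w + y)/(w + y)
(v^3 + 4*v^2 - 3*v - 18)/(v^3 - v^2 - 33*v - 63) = (v - 2)/(v - 7)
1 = 1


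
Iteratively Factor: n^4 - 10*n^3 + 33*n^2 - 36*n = (n - 3)*(n^3 - 7*n^2 + 12*n) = (n - 3)^2*(n^2 - 4*n) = (n - 4)*(n - 3)^2*(n)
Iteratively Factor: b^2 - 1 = (b + 1)*(b - 1)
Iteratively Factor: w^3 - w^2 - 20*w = (w - 5)*(w^2 + 4*w) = w*(w - 5)*(w + 4)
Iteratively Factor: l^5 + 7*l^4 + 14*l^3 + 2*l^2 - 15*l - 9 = (l + 1)*(l^4 + 6*l^3 + 8*l^2 - 6*l - 9) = (l + 1)^2*(l^3 + 5*l^2 + 3*l - 9) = (l + 1)^2*(l + 3)*(l^2 + 2*l - 3) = (l - 1)*(l + 1)^2*(l + 3)*(l + 3)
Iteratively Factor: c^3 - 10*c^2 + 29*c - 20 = (c - 4)*(c^2 - 6*c + 5) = (c - 4)*(c - 1)*(c - 5)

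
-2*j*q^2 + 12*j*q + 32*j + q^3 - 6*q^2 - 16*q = (-2*j + q)*(q - 8)*(q + 2)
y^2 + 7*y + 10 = (y + 2)*(y + 5)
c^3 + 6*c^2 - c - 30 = (c - 2)*(c + 3)*(c + 5)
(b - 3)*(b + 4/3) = b^2 - 5*b/3 - 4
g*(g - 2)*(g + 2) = g^3 - 4*g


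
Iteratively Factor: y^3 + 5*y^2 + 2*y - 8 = (y + 2)*(y^2 + 3*y - 4) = (y - 1)*(y + 2)*(y + 4)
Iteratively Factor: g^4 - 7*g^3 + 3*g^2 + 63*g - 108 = (g - 3)*(g^3 - 4*g^2 - 9*g + 36) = (g - 3)*(g + 3)*(g^2 - 7*g + 12) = (g - 4)*(g - 3)*(g + 3)*(g - 3)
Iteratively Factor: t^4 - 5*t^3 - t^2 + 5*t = (t + 1)*(t^3 - 6*t^2 + 5*t) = (t - 5)*(t + 1)*(t^2 - t) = (t - 5)*(t - 1)*(t + 1)*(t)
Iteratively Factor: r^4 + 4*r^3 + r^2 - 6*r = (r + 2)*(r^3 + 2*r^2 - 3*r) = (r + 2)*(r + 3)*(r^2 - r) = (r - 1)*(r + 2)*(r + 3)*(r)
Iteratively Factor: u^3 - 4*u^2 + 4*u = (u)*(u^2 - 4*u + 4) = u*(u - 2)*(u - 2)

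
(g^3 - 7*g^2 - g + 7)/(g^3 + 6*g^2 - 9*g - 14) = (g^2 - 8*g + 7)/(g^2 + 5*g - 14)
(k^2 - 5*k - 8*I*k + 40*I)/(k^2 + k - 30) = (k - 8*I)/(k + 6)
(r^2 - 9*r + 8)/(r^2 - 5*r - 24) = (r - 1)/(r + 3)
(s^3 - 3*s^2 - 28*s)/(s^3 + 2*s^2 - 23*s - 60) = s*(s - 7)/(s^2 - 2*s - 15)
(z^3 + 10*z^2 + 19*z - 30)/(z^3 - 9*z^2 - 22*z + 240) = (z^2 + 5*z - 6)/(z^2 - 14*z + 48)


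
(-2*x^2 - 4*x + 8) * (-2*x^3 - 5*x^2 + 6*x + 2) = 4*x^5 + 18*x^4 - 8*x^3 - 68*x^2 + 40*x + 16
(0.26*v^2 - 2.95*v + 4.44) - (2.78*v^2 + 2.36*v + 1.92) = -2.52*v^2 - 5.31*v + 2.52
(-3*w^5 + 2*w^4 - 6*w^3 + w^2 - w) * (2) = -6*w^5 + 4*w^4 - 12*w^3 + 2*w^2 - 2*w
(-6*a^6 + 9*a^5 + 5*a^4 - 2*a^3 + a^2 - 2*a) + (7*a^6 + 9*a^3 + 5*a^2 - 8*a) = a^6 + 9*a^5 + 5*a^4 + 7*a^3 + 6*a^2 - 10*a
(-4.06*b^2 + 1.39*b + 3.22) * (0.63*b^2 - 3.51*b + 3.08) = -2.5578*b^4 + 15.1263*b^3 - 15.3551*b^2 - 7.021*b + 9.9176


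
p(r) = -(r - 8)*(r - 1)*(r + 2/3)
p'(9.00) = -95.00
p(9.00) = -77.33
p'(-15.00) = -927.00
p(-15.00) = 5274.67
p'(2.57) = 21.02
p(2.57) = 27.59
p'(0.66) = 7.69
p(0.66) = -3.31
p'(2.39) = 20.70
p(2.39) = 23.84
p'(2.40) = 20.72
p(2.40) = 24.04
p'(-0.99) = -21.44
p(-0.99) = 5.78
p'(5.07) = 5.39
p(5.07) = 68.41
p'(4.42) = 13.06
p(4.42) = 62.28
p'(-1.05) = -22.81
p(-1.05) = 7.11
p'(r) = -(r - 8)*(r - 1) - (r - 8)*(r + 2/3) - (r - 1)*(r + 2/3)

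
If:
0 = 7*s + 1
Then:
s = -1/7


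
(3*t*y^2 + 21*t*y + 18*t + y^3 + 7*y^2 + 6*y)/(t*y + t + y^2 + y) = (3*t*y + 18*t + y^2 + 6*y)/(t + y)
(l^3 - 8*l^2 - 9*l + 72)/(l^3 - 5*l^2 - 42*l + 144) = (l + 3)/(l + 6)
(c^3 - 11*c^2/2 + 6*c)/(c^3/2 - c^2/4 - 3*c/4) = 2*(c - 4)/(c + 1)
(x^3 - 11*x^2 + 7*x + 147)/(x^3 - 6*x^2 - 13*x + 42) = (x - 7)/(x - 2)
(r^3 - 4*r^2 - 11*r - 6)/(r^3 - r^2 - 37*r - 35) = (r^2 - 5*r - 6)/(r^2 - 2*r - 35)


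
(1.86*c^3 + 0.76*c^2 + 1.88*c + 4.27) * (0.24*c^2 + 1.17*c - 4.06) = 0.4464*c^5 + 2.3586*c^4 - 6.2112*c^3 + 0.1388*c^2 - 2.6369*c - 17.3362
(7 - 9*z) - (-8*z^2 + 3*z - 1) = 8*z^2 - 12*z + 8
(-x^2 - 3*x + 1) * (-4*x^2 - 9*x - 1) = 4*x^4 + 21*x^3 + 24*x^2 - 6*x - 1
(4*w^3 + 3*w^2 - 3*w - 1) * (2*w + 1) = 8*w^4 + 10*w^3 - 3*w^2 - 5*w - 1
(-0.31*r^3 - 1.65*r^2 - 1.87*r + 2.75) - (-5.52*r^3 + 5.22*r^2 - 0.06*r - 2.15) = 5.21*r^3 - 6.87*r^2 - 1.81*r + 4.9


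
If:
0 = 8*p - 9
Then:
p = 9/8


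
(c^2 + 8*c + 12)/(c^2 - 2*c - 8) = (c + 6)/(c - 4)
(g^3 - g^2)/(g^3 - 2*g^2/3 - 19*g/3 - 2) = 3*g^2*(1 - g)/(-3*g^3 + 2*g^2 + 19*g + 6)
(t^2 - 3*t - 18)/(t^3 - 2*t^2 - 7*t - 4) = (-t^2 + 3*t + 18)/(-t^3 + 2*t^2 + 7*t + 4)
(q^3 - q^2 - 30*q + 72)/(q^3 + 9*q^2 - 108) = (q - 4)/(q + 6)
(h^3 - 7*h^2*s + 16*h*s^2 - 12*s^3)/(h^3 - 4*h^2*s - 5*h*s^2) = (-h^3 + 7*h^2*s - 16*h*s^2 + 12*s^3)/(h*(-h^2 + 4*h*s + 5*s^2))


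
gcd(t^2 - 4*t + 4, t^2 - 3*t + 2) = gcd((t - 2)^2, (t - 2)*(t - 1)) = t - 2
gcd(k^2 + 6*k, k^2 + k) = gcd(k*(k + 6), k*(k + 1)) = k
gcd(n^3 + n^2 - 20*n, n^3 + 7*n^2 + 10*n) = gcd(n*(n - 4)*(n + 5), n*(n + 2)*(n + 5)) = n^2 + 5*n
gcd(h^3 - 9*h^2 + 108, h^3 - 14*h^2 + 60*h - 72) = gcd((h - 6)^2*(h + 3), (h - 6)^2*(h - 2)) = h^2 - 12*h + 36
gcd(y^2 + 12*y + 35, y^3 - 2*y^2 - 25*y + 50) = y + 5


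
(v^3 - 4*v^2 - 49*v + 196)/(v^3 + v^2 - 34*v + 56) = (v - 7)/(v - 2)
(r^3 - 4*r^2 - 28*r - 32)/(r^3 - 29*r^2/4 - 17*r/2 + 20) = 4*(r + 2)/(4*r - 5)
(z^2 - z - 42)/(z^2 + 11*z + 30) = (z - 7)/(z + 5)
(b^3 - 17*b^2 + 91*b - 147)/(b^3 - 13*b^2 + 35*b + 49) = (b - 3)/(b + 1)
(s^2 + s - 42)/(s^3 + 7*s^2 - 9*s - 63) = (s - 6)/(s^2 - 9)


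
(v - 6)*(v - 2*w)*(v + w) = v^3 - v^2*w - 6*v^2 - 2*v*w^2 + 6*v*w + 12*w^2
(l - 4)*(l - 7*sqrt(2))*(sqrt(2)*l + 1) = sqrt(2)*l^3 - 13*l^2 - 4*sqrt(2)*l^2 - 7*sqrt(2)*l + 52*l + 28*sqrt(2)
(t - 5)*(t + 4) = t^2 - t - 20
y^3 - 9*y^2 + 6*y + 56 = (y - 7)*(y - 4)*(y + 2)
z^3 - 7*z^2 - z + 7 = (z - 7)*(z - 1)*(z + 1)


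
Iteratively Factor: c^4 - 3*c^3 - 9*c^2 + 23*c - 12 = (c - 1)*(c^3 - 2*c^2 - 11*c + 12) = (c - 1)^2*(c^2 - c - 12) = (c - 4)*(c - 1)^2*(c + 3)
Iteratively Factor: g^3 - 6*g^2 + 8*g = (g - 4)*(g^2 - 2*g) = g*(g - 4)*(g - 2)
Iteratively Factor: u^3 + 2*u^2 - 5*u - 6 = (u + 3)*(u^2 - u - 2) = (u - 2)*(u + 3)*(u + 1)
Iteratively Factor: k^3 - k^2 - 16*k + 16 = (k - 1)*(k^2 - 16) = (k - 1)*(k + 4)*(k - 4)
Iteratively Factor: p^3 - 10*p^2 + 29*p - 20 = (p - 5)*(p^2 - 5*p + 4) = (p - 5)*(p - 4)*(p - 1)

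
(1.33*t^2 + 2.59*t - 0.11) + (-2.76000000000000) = 1.33*t^2 + 2.59*t - 2.87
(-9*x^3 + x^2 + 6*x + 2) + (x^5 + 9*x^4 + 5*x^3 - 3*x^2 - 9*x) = x^5 + 9*x^4 - 4*x^3 - 2*x^2 - 3*x + 2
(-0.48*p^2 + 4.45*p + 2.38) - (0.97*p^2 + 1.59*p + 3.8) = -1.45*p^2 + 2.86*p - 1.42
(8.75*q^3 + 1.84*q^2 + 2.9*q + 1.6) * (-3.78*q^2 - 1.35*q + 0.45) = -33.075*q^5 - 18.7677*q^4 - 9.5085*q^3 - 9.135*q^2 - 0.855*q + 0.72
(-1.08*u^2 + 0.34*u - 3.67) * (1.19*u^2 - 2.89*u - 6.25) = -1.2852*u^4 + 3.5258*u^3 + 1.4001*u^2 + 8.4813*u + 22.9375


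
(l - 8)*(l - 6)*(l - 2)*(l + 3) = l^4 - 13*l^3 + 28*l^2 + 132*l - 288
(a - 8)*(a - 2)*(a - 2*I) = a^3 - 10*a^2 - 2*I*a^2 + 16*a + 20*I*a - 32*I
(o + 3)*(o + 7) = o^2 + 10*o + 21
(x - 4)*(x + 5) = x^2 + x - 20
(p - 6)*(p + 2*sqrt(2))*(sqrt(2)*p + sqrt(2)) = sqrt(2)*p^3 - 5*sqrt(2)*p^2 + 4*p^2 - 20*p - 6*sqrt(2)*p - 24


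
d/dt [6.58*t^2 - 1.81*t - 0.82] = 13.16*t - 1.81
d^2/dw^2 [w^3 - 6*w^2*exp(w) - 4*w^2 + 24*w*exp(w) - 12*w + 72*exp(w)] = -6*w^2*exp(w) + 6*w + 108*exp(w) - 8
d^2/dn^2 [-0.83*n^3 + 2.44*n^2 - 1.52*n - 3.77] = 4.88 - 4.98*n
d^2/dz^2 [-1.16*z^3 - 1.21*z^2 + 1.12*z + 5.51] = -6.96*z - 2.42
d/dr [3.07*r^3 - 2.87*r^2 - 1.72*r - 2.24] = 9.21*r^2 - 5.74*r - 1.72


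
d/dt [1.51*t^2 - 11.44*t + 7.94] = 3.02*t - 11.44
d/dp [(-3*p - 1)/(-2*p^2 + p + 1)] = (6*p^2 - 3*p - (3*p + 1)*(4*p - 1) - 3)/(-2*p^2 + p + 1)^2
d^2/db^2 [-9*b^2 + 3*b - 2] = -18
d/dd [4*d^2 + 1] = 8*d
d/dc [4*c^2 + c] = 8*c + 1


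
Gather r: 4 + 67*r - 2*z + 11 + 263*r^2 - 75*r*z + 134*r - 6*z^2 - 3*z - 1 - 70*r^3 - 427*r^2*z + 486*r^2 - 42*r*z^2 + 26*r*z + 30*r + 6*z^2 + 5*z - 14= -70*r^3 + r^2*(749 - 427*z) + r*(-42*z^2 - 49*z + 231)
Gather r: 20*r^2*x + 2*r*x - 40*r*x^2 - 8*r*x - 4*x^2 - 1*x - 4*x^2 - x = 20*r^2*x + r*(-40*x^2 - 6*x) - 8*x^2 - 2*x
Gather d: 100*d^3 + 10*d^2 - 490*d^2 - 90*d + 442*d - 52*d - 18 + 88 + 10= 100*d^3 - 480*d^2 + 300*d + 80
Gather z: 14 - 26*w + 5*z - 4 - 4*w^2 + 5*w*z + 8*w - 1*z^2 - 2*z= -4*w^2 - 18*w - z^2 + z*(5*w + 3) + 10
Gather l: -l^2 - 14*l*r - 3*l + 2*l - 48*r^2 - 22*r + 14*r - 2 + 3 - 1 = -l^2 + l*(-14*r - 1) - 48*r^2 - 8*r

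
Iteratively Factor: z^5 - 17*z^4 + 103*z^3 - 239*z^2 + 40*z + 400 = (z - 5)*(z^4 - 12*z^3 + 43*z^2 - 24*z - 80) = (z - 5)^2*(z^3 - 7*z^2 + 8*z + 16) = (z - 5)^2*(z + 1)*(z^2 - 8*z + 16) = (z - 5)^2*(z - 4)*(z + 1)*(z - 4)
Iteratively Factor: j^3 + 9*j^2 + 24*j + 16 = (j + 4)*(j^2 + 5*j + 4) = (j + 4)^2*(j + 1)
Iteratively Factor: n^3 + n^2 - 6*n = (n + 3)*(n^2 - 2*n) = n*(n + 3)*(n - 2)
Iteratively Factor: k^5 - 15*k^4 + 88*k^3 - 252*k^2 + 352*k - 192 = (k - 2)*(k^4 - 13*k^3 + 62*k^2 - 128*k + 96) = (k - 4)*(k - 2)*(k^3 - 9*k^2 + 26*k - 24) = (k - 4)*(k - 2)^2*(k^2 - 7*k + 12) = (k - 4)^2*(k - 2)^2*(k - 3)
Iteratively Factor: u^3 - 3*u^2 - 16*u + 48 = (u - 3)*(u^2 - 16) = (u - 4)*(u - 3)*(u + 4)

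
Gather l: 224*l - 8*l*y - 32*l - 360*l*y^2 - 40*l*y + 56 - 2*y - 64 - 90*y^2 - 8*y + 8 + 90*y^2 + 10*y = l*(-360*y^2 - 48*y + 192)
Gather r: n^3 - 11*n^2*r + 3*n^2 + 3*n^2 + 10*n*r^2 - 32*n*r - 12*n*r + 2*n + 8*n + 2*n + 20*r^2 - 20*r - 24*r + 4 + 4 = n^3 + 6*n^2 + 12*n + r^2*(10*n + 20) + r*(-11*n^2 - 44*n - 44) + 8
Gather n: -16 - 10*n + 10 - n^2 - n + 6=-n^2 - 11*n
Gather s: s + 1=s + 1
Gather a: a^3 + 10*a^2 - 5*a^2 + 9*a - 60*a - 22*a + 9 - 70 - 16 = a^3 + 5*a^2 - 73*a - 77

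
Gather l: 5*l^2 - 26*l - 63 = 5*l^2 - 26*l - 63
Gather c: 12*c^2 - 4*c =12*c^2 - 4*c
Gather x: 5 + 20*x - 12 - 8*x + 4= 12*x - 3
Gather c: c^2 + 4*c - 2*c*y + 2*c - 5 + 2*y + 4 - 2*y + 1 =c^2 + c*(6 - 2*y)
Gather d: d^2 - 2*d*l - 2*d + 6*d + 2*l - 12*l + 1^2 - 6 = d^2 + d*(4 - 2*l) - 10*l - 5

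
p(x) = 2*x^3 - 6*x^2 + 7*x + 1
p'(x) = 6*x^2 - 12*x + 7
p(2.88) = 19.17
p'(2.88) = 22.21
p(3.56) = 40.11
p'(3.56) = 40.32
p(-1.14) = -17.74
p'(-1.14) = 28.48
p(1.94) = 6.60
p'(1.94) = 6.30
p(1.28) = 4.32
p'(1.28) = 1.47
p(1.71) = 5.43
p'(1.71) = 4.02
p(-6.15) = -734.20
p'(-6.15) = 307.74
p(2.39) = 10.76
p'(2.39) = 12.59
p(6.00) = 259.00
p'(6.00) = 151.00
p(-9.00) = -2006.00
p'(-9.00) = 601.00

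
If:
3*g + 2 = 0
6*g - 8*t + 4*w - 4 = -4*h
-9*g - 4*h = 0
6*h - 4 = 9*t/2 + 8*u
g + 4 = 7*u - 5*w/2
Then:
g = -2/3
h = 3/2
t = -10/429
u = 365/572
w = 389/858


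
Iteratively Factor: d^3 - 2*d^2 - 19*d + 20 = (d - 5)*(d^2 + 3*d - 4) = (d - 5)*(d - 1)*(d + 4)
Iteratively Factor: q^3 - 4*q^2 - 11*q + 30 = (q - 5)*(q^2 + q - 6) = (q - 5)*(q - 2)*(q + 3)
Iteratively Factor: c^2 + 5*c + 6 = (c + 2)*(c + 3)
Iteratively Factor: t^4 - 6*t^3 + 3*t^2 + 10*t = (t - 5)*(t^3 - t^2 - 2*t) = (t - 5)*(t - 2)*(t^2 + t) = t*(t - 5)*(t - 2)*(t + 1)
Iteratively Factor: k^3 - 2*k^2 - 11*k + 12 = (k + 3)*(k^2 - 5*k + 4) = (k - 4)*(k + 3)*(k - 1)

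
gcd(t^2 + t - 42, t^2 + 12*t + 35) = t + 7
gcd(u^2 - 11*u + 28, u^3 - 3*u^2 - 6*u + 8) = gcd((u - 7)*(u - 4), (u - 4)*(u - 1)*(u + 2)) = u - 4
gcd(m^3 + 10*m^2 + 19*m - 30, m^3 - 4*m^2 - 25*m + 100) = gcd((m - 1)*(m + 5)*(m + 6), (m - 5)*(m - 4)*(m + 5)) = m + 5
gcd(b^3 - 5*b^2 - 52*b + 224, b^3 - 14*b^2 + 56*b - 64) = b^2 - 12*b + 32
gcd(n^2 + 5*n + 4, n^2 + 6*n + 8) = n + 4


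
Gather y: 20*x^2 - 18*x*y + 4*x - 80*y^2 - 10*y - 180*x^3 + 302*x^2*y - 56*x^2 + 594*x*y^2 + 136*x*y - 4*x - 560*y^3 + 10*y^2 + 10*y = -180*x^3 - 36*x^2 - 560*y^3 + y^2*(594*x - 70) + y*(302*x^2 + 118*x)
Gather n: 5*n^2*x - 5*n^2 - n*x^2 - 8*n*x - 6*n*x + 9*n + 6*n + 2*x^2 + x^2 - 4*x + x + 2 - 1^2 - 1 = n^2*(5*x - 5) + n*(-x^2 - 14*x + 15) + 3*x^2 - 3*x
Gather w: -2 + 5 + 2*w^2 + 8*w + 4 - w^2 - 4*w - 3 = w^2 + 4*w + 4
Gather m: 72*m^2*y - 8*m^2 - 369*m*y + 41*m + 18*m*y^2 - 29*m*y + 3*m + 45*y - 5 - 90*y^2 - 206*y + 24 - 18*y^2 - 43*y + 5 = m^2*(72*y - 8) + m*(18*y^2 - 398*y + 44) - 108*y^2 - 204*y + 24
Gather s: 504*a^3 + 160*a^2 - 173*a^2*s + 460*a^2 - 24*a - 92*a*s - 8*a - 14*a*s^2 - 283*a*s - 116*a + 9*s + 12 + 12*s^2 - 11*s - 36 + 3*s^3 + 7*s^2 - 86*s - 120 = 504*a^3 + 620*a^2 - 148*a + 3*s^3 + s^2*(19 - 14*a) + s*(-173*a^2 - 375*a - 88) - 144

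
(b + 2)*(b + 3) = b^2 + 5*b + 6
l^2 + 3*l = l*(l + 3)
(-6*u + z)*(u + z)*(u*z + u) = -6*u^3*z - 6*u^3 - 5*u^2*z^2 - 5*u^2*z + u*z^3 + u*z^2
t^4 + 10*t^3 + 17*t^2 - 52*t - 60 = (t - 2)*(t + 1)*(t + 5)*(t + 6)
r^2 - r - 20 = (r - 5)*(r + 4)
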